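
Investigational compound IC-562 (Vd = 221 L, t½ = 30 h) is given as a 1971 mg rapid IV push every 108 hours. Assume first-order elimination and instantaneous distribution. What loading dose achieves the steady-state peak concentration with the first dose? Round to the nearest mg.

f = (1/2)^(108/30) ≈ 0.082469; accumulation ratio R = 1/(1−f) ≈ 1.08988.
Loading dose to hit Cmax,ss on first dose: D_load = D_maint·R ≈ 1971 × 1.08988 ≈ 2148.15 mg.

2148 mg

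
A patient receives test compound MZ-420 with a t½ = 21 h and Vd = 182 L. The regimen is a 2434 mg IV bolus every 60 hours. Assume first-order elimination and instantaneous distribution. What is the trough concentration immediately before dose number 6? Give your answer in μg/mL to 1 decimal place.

2.1 μg/mL

f = (1/2)^(τ/t½) = (1/2)^(60/21) ≈ 0.1380.
C₀ = D/Vd = 2434/182 ≈ 13.374 μg/mL.
Before the 6th dose, 5 doses have been given. Superposition: Cmin = C₀·(f + f² + … + f^5).
≈ 13.374 × (0.1380 + 0.0190 + 0.0026 + 0.0004 + 0.0001) ≈ 13.374 × 0.1601 ≈ 2.141 μg/mL.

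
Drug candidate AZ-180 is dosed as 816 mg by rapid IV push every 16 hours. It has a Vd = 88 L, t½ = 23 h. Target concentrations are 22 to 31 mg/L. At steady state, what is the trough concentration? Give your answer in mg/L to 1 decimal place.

15.0 mg/L

k = ln2/t½ = ln2/23 ≈ 0.030137 h⁻¹; fraction remaining f = e^(−kτ) = e^(−0.030137×16) ≈ 0.6174.
Each bolus raises the concentration by D/Vd = 816/88 ≈ 9.273 mg/L.
Steady-state trough Cmin,ss = C₀·f/(1−f) ≈ 9.273 × 0.6174/0.3826 ≈ 14.964 mg/L.
Trough 15.0 mg/L vs MEC 22 mg/L: subtherapeutic.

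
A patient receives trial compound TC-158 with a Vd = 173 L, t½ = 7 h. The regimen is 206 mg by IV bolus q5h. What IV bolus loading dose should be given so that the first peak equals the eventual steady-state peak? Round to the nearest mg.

528 mg

f = (1/2)^(5/7) ≈ 0.609507; accumulation ratio R = 1/(1−f) ≈ 2.56087.
Loading dose to hit Cmax,ss on first dose: D_load = D_maint·R ≈ 206 × 2.56087 ≈ 527.54 mg.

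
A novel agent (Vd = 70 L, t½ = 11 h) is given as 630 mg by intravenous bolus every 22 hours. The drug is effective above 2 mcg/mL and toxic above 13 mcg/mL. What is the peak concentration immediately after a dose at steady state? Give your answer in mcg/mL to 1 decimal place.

τ = 22 h = 2 half-lives, so f = (1/2)^2 = 0.25.
Accumulation ratio R = 1/(1 − f) = 1/0.75 = 4/3.
Single-dose peak C₀ = D/Vd = 630/70 = 9 mcg/mL.
Steady-state peak Cmax,ss = C₀·R = 9 × 4/3 ≈ 12.000 mcg/mL.
Peak 12.0 mcg/mL vs MTC 13 mcg/mL: below toxic threshold.

12.0 mcg/mL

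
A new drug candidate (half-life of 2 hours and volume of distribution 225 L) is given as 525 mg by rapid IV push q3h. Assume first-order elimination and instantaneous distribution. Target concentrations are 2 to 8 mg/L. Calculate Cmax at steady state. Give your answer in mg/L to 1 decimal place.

τ/t½ = 3/2 ≈ 1.5, so fraction remaining f = (1/2)^(3/2) ≈ 0.3536.
At steady state, accumulation factor R = 1/(1 − e^(−kτ)) ≈ 1.5470.
Each bolus raises the concentration by D/Vd = 525/225 ≈ 2.333 mg/L.
Steady-state peak Cmax,ss = C₀·R ≈ 2.333 × 1.5470 ≈ 3.609 mg/L.
Peak 3.6 mg/L vs MTC 8 mg/L: below toxic threshold.

3.6 mg/L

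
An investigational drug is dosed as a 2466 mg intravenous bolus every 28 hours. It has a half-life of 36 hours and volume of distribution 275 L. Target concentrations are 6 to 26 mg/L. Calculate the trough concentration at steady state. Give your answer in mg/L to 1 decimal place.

τ/t½ = 28/36 ≈ 0.77778, so fraction remaining f = (1/2)^(28/36) ≈ 0.5833.
Each bolus raises the concentration by D/Vd = 2466/275 ≈ 8.967 mg/L.
Steady-state trough Cmin,ss = C₀·f/(1−f) ≈ 8.967 × 0.5833/0.4167 ≈ 12.552 mg/L.
Trough 12.6 mg/L vs MEC 6 mg/L: adequate.

12.6 mg/L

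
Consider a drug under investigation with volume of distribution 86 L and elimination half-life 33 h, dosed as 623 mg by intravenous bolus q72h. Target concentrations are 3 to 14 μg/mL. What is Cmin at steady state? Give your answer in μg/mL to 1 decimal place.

2.0 μg/mL

Over one 72-h interval, 72/33 ≈ 2.1818 half-lives elapse, leaving f ≈ 0.2204 of each dose.
Single-dose peak C₀ = D/Vd = 623/86 ≈ 7.244 μg/mL.
Steady-state trough Cmin,ss = C₀·f/(1−f) ≈ 7.244 × 0.2204/0.7796 ≈ 2.048 μg/mL.
Trough 2.0 μg/mL vs MEC 3 μg/mL: subtherapeutic.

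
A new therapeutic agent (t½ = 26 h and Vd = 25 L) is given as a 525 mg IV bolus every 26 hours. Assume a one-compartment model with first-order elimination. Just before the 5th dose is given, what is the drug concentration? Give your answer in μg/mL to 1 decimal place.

19.7 μg/mL

f = (1/2)^(τ/t½) = (1/2)^(26/26) ≈ 0.5000.
C₀ = D/Vd = 525/25 ≈ 21.000 μg/mL.
Before the 5th dose, 4 doses have been given. Superposition: Cmin = C₀·(f + f² + … + f^4).
≈ 21.000 × (0.5000 + 0.2500 + 0.1250 + 0.0625) ≈ 21.000 × 0.9375 ≈ 19.688 μg/mL.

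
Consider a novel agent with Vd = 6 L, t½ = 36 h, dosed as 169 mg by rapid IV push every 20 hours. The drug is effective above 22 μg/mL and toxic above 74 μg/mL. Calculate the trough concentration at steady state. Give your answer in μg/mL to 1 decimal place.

Over one 20-h interval, 20/36 ≈ 0.55556 half-lives elapse, leaving f ≈ 0.6804 of each dose.
Single-dose peak C₀ = D/Vd = 169/6 ≈ 28.167 μg/mL.
Steady-state trough Cmin,ss = C₀·f/(1−f) ≈ 28.167 × 0.6804/0.3196 ≈ 59.965 μg/mL.
Trough 60.0 μg/mL vs MEC 22 μg/mL: adequate.

60.0 μg/mL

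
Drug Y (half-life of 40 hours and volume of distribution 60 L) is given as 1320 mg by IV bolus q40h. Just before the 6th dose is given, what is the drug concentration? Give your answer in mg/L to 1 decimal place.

21.3 mg/L

f = (1/2)^(τ/t½) = (1/2)^(40/40) ≈ 0.5000.
C₀ = D/Vd = 1320/60 ≈ 22.000 mg/L.
Before the 6th dose, 5 doses have been given. Superposition: Cmin = C₀·(f + f² + … + f^5).
≈ 22.000 × (0.5000 + 0.2500 + 0.1250 + 0.0625 + 0.0313) ≈ 22.000 × 0.9688 ≈ 21.314 mg/L.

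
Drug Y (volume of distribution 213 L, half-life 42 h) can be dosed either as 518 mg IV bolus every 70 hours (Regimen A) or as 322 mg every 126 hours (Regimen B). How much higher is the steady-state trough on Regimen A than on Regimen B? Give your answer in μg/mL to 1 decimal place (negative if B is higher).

Regimen A: f = (1/2)^(70/42) ≈ 0.3150; Cmin,ss = (518/213)·f/(1−f) ≈ 1.118 μg/mL.
Regimen B: f = (1/2)^(126/42) ≈ 0.1250; Cmin,ss = (322/213)·f/(1−f) ≈ 0.216 μg/mL.
Difference ≈ 1.118 − 0.216 ≈ 0.902 μg/mL.

0.9 μg/mL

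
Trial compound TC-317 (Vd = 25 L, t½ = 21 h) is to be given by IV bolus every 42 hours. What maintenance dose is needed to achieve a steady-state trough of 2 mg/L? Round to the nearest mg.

150 mg

τ/t½ = 42/21 ≈ 2, so f = (1/2)^(42/21) ≈ 0.250000.
Cmin,ss = (D/Vd)·f/(1−f), so D = Cmin,ss·Vd·(1−f)/f.
D = 2 × 25 × (1−f)/f ≈ 2 × 25 × 3.00000 ≈ 150.00 mg.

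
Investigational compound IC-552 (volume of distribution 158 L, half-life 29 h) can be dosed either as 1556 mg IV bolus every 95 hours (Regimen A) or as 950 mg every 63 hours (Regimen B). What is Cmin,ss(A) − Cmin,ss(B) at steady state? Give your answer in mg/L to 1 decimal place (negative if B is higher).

-0.6 mg/L

Regimen A: f = (1/2)^(95/29) ≈ 0.1032; Cmin,ss = (1556/158)·f/(1−f) ≈ 1.133 mg/L.
Regimen B: f = (1/2)^(63/29) ≈ 0.2218; Cmin,ss = (950/158)·f/(1−f) ≈ 1.714 mg/L.
Difference ≈ 1.133 − 1.714 ≈ -0.581 mg/L.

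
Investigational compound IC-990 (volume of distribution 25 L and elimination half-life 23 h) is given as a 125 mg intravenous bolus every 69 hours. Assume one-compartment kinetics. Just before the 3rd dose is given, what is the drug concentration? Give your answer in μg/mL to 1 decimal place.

f = (1/2)^(τ/t½) = (1/2)^(69/23) ≈ 0.1250.
C₀ = D/Vd = 125/25 ≈ 5.000 μg/mL.
Before the 3rd dose, 2 doses have been given. Superposition: Cmin = C₀·(f + f²).
≈ 5.000 × (0.1250 + 0.0156) ≈ 5.000 × 0.1406 ≈ 0.703 μg/mL.

0.7 μg/mL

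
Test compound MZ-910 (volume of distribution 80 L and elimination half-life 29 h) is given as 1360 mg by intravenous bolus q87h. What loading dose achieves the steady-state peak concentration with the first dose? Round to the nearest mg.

f = (1/2)^(87/29) ≈ 0.125000; accumulation ratio R = 1/(1−f) ≈ 1.14286.
Loading dose to hit Cmax,ss on first dose: D_load = D_maint·R ≈ 1360 × 1.14286 ≈ 1554.29 mg.

1554 mg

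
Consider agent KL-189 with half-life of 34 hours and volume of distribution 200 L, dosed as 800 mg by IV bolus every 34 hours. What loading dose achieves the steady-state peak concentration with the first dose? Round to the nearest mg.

1600 mg

f = (1/2)^(34/34) ≈ 0.500000; accumulation ratio R = 1/(1−f) ≈ 2.00000.
Loading dose to hit Cmax,ss on first dose: D_load = D_maint·R ≈ 800 × 2.00000 ≈ 1600.00 mg.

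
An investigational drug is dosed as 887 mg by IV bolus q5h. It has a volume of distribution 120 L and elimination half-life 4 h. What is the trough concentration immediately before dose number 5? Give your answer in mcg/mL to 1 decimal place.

5.2 mcg/mL

f = (1/2)^(τ/t½) = (1/2)^(5/4) ≈ 0.4204.
C₀ = D/Vd = 887/120 ≈ 7.392 mcg/mL.
Before the 5th dose, 4 doses have been given. Superposition: Cmin = C₀·(f + f² + … + f^4).
≈ 7.392 × (0.4204 + 0.1767 + 0.0743 + 0.0312) ≈ 7.392 × 0.7026 ≈ 5.194 mcg/mL.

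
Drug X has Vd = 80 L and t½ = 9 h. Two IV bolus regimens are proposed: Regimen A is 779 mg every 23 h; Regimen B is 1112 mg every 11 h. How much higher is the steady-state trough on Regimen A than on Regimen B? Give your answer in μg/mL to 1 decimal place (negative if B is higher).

-8.4 μg/mL

Regimen A: f = (1/2)^(23/9) ≈ 0.1701; Cmin,ss = (779/80)·f/(1−f) ≈ 1.996 μg/mL.
Regimen B: f = (1/2)^(11/9) ≈ 0.4286; Cmin,ss = (1112/80)·f/(1−f) ≈ 10.426 μg/mL.
Difference ≈ 1.996 − 10.426 ≈ -8.430 μg/mL.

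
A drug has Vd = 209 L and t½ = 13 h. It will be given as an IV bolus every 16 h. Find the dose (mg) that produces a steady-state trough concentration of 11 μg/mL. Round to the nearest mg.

3097 mg

τ/t½ = 16/13 ≈ 1.2308, so f = (1/2)^(16/13) ≈ 0.426090.
Cmin,ss = (D/Vd)·f/(1−f), so D = Cmin,ss·Vd·(1−f)/f.
D = 11 × 209 × (1−f)/f ≈ 11 × 209 × 1.34692 ≈ 3096.57 mg.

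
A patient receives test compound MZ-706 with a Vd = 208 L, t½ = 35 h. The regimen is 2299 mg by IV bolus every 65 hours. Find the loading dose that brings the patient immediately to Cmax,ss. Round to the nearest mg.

3176 mg

f = (1/2)^(65/35) ≈ 0.276022; accumulation ratio R = 1/(1−f) ≈ 1.38126.
Loading dose to hit Cmax,ss on first dose: D_load = D_maint·R ≈ 2299 × 1.38126 ≈ 3175.52 mg.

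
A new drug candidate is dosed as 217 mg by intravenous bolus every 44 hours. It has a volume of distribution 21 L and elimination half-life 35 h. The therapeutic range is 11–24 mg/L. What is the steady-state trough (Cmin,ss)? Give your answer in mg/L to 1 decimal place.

7.4 mg/L

τ/t½ = 44/35 ≈ 1.2571, so fraction remaining f = (1/2)^(44/35) ≈ 0.4184.
Accumulation ratio R = 1/(1 − f) ≈ 1/0.5816 ≈ 1.7194.
Single-dose peak C₀ = D/Vd = 217/21 ≈ 10.333 mg/L.
Steady-state peak Cmax,ss = C₀·R ≈ 10.333 × 1.7194 ≈ 17.767 mg/L.
One interval later, Cmin,ss = Cmax,ss·e^(−kτ) ≈ 17.767 × 0.4184 ≈ 7.434 mg/L.
Trough 7.4 mg/L vs MEC 11 mg/L: subtherapeutic.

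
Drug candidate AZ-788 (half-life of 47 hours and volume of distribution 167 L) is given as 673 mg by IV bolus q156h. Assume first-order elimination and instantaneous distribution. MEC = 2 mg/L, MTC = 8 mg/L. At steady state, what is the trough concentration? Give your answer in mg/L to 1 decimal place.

τ/t½ = 156/47 ≈ 3.3191, so fraction remaining f = (1/2)^(156/47) ≈ 0.1002.
Each bolus raises the concentration by D/Vd = 673/167 ≈ 4.030 mg/L.
Steady-state trough Cmin,ss = C₀·f/(1−f) ≈ 4.030 × 0.1002/0.8998 ≈ 0.449 mg/L.
Trough 0.4 mg/L vs MEC 2 mg/L: subtherapeutic.

0.4 mg/L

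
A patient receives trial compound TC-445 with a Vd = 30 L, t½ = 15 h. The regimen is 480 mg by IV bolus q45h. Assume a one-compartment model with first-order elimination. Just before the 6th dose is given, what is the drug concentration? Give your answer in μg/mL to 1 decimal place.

2.3 μg/mL

f = (1/2)^(τ/t½) = (1/2)^(45/15) ≈ 0.1250.
C₀ = D/Vd = 480/30 ≈ 16.000 μg/mL.
Before the 6th dose, 5 doses have been given. Superposition: Cmin = C₀·(f + f² + … + f^5).
≈ 16.000 × (0.1250 + 0.0156 + 0.0020 + 0.0002 + 0.0000) ≈ 16.000 × 0.1428 ≈ 2.285 μg/mL.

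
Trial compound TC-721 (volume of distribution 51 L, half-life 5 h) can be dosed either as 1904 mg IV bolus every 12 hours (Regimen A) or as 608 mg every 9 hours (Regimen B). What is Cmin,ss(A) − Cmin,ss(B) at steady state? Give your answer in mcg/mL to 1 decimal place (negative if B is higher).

3.9 mcg/mL

Regimen A: f = (1/2)^(12/5) ≈ 0.1895; Cmin,ss = (1904/51)·f/(1−f) ≈ 8.729 mcg/mL.
Regimen B: f = (1/2)^(9/5) ≈ 0.2872; Cmin,ss = (608/51)·f/(1−f) ≈ 4.803 mcg/mL.
Difference ≈ 8.729 − 4.803 ≈ 3.926 mcg/mL.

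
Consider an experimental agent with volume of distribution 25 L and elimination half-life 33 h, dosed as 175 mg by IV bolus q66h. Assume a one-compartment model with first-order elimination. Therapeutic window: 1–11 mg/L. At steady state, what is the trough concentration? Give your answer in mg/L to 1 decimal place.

2.3 mg/L

τ = 66 h = 2 half-lives, so f = (1/2)^2 = 0.25.
Accumulation ratio R = 1/(1 − f) = 1/0.75 = 4/3.
Single-dose peak C₀ = D/Vd = 175/25 = 7 mg/L.
Steady-state peak Cmax,ss = C₀·R = 7 × 4/3 ≈ 9.333 mg/L.
Steady-state trough Cmin,ss = Cmax,ss·f ≈ 9.333 × 0.25 ≈ 2.333 mg/L.
Trough 2.3 mg/L vs MEC 1 mg/L: adequate.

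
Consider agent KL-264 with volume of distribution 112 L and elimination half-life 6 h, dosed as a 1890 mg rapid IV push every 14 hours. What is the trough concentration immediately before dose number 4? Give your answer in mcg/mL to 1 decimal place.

f = (1/2)^(τ/t½) = (1/2)^(14/6) ≈ 0.1984.
C₀ = D/Vd = 1890/112 ≈ 16.875 mcg/mL.
Before the 4th dose, 3 doses have been given. Superposition: Cmin = C₀·(f + f² + … + f^3).
≈ 16.875 × (0.1984 + 0.0394 + 0.0078) ≈ 16.875 × 0.2456 ≈ 4.144 mcg/mL.

4.1 mcg/mL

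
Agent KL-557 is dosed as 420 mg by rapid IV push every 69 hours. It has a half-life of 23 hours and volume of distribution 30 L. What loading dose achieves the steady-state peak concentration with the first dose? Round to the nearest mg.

f = (1/2)^(69/23) ≈ 0.125000; accumulation ratio R = 1/(1−f) ≈ 1.14286.
Loading dose to hit Cmax,ss on first dose: D_load = D_maint·R ≈ 420 × 1.14286 ≈ 480.00 mg.

480 mg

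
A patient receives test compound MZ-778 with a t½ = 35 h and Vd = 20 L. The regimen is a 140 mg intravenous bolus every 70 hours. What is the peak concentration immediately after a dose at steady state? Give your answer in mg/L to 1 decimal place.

9.3 mg/L

The dosing interval is 2 half-lives, so f = 2^(−2) = 0.25.
Accumulation ratio R = 1/(1 − f) = 1/0.75 = 4/3.
Single-dose peak C₀ = D/Vd = 140/20 = 7 mg/L.
Steady-state peak Cmax,ss = C₀·R = 7 × 4/3 ≈ 9.333 mg/L.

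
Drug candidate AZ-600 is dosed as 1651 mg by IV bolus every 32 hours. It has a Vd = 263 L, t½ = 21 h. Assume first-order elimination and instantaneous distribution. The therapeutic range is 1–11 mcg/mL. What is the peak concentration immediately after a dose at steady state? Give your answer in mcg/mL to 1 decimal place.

9.6 mcg/mL

Over one 32-h interval, 32/21 ≈ 1.5238 half-lives elapse, leaving f ≈ 0.3478 of each dose.
At steady state, accumulation factor R = 1/(1 − e^(−kτ)) ≈ 1.5333.
Single-dose peak C₀ = D/Vd = 1651/263 ≈ 6.278 mcg/mL.
Steady-state peak Cmax,ss = C₀·R ≈ 6.278 × 1.5333 ≈ 9.626 mcg/mL.
Peak 9.6 mcg/mL vs MTC 11 mcg/mL: below toxic threshold.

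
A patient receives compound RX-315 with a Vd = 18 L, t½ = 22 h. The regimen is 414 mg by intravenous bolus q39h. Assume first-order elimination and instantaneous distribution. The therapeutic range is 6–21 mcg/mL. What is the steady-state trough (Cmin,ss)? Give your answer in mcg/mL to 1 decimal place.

9.5 mcg/mL

k = ln2/t½ = ln2/22 ≈ 0.031507 h⁻¹; fraction remaining f = e^(−kτ) = e^(−0.031507×39) ≈ 0.2927.
Single-dose peak C₀ = D/Vd = 414/18 ≈ 23.000 mcg/mL.
Steady-state trough Cmin,ss = C₀·f/(1−f) ≈ 23.000 × 0.2927/0.7073 ≈ 9.518 mcg/mL.
Trough 9.5 mcg/mL vs MEC 6 mcg/mL: adequate.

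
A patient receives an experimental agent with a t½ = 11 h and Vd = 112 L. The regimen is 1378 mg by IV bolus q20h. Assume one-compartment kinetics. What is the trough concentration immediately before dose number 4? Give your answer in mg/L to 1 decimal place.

f = (1/2)^(τ/t½) = (1/2)^(20/11) ≈ 0.2836.
C₀ = D/Vd = 1378/112 ≈ 12.304 mg/L.
Before the 4th dose, 3 doses have been given. Superposition: Cmin = C₀·(f + f² + … + f^3).
≈ 12.304 × (0.2836 + 0.0804 + 0.0228) ≈ 12.304 × 0.3868 ≈ 4.759 mg/L.

4.8 mg/L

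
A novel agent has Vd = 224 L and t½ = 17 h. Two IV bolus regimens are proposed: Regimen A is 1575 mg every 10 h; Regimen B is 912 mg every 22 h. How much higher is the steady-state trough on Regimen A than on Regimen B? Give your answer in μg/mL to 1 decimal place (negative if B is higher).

Regimen A: f = (1/2)^(10/17) ≈ 0.6652; Cmin,ss = (1575/224)·f/(1−f) ≈ 13.970 μg/mL.
Regimen B: f = (1/2)^(22/17) ≈ 0.4078; Cmin,ss = (912/224)·f/(1−f) ≈ 2.804 μg/mL.
Difference ≈ 13.970 − 2.804 ≈ 11.166 μg/mL.

11.2 μg/mL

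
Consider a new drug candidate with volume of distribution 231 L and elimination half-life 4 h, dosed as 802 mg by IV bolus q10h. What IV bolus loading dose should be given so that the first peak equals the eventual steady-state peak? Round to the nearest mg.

f = (1/2)^(10/4) ≈ 0.176777; accumulation ratio R = 1/(1−f) ≈ 1.21474.
Loading dose to hit Cmax,ss on first dose: D_load = D_maint·R ≈ 802 × 1.21474 ≈ 974.22 mg.

974 mg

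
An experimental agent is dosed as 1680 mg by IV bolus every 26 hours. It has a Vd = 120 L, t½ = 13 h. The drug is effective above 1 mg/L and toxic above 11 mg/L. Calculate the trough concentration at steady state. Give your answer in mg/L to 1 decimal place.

4.7 mg/L

The dosing interval is 2 half-lives, so f = 2^(−2) = 0.25.
Accumulation ratio R = 1/(1 − f) = 1/0.75 = 4/3.
Single-dose peak C₀ = D/Vd = 1680/120 = 14 mg/L.
Steady-state peak Cmax,ss = C₀·R = 14 × 4/3 ≈ 18.667 mg/L.
Steady-state trough Cmin,ss = Cmax,ss·f ≈ 18.667 × 0.25 ≈ 4.667 mg/L.
Trough 4.7 mg/L vs MEC 1 mg/L: adequate.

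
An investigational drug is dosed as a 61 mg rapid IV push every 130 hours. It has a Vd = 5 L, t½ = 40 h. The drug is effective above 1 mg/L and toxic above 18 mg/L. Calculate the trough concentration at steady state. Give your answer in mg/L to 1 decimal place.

1.4 mg/L

τ/t½ = 130/40 ≈ 3.25, so fraction remaining f = (1/2)^(130/40) ≈ 0.1051.
At steady state, accumulation factor R = 1/(1 − e^(−kτ)) ≈ 1.1174.
Each bolus raises the concentration by D/Vd = 61/5 ≈ 12.200 mg/L.
Cmax,ss = C₀/(1 − f) ≈ 12.200/0.8949 ≈ 13.633 mg/L.
Steady-state trough Cmin,ss = Cmax,ss·f ≈ 13.633 × 0.1051 ≈ 1.433 mg/L.
Trough 1.4 mg/L vs MEC 1 mg/L: adequate.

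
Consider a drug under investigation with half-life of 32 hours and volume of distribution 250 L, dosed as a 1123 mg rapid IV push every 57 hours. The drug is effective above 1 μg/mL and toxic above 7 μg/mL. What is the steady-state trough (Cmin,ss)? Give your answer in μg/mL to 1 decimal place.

1.8 μg/mL

Over one 57-h interval, 57/32 ≈ 1.7812 half-lives elapse, leaving f ≈ 0.2909 of each dose.
At steady state, accumulation factor R = 1/(1 − e^(−kτ)) ≈ 1.4102.
Single-dose peak C₀ = D/Vd = 1123/250 ≈ 4.492 μg/mL.
Cmax,ss = C₀/(1 − f) ≈ 4.492/0.7091 ≈ 6.335 μg/mL.
Steady-state trough Cmin,ss = Cmax,ss·f ≈ 6.335 × 0.2909 ≈ 1.843 μg/mL.
Trough 1.8 μg/mL vs MEC 1 μg/mL: adequate.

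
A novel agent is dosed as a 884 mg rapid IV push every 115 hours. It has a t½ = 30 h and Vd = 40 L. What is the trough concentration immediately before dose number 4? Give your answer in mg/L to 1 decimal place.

1.7 mg/L

f = (1/2)^(τ/t½) = (1/2)^(115/30) ≈ 0.0702.
C₀ = D/Vd = 884/40 ≈ 22.100 mg/L.
Before the 4th dose, 3 doses have been given. Superposition: Cmin = C₀·(f + f² + … + f^3).
≈ 22.100 × (0.0702 + 0.0049 + 0.0003) ≈ 22.100 × 0.0754 ≈ 1.666 mg/L.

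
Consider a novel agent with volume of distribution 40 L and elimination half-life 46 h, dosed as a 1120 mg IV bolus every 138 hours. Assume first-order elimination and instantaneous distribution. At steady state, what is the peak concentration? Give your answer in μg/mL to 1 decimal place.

The dosing interval is 3 half-lives, so f = 2^(−3) = 0.125.
Accumulation ratio R = 1/(1 − f) = 1/0.875 = 8/7.
Single-dose peak C₀ = D/Vd = 1120/40 = 28 μg/mL.
Steady-state peak Cmax,ss = C₀·R = 28 × 8/7 ≈ 32.000 μg/mL.

32.0 μg/mL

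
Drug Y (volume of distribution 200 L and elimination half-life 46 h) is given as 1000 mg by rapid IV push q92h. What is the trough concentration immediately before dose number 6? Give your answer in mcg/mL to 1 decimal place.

f = (1/2)^(τ/t½) = (1/2)^(92/46) ≈ 0.2500.
C₀ = D/Vd = 1000/200 ≈ 5.000 mcg/mL.
Before the 6th dose, 5 doses have been given. Superposition: Cmin = C₀·(f + f² + … + f^5).
≈ 5.000 × (0.2500 + 0.0625 + 0.0156 + 0.0039 + 0.0010) ≈ 5.000 × 0.3330 ≈ 1.665 mcg/mL.

1.7 mcg/mL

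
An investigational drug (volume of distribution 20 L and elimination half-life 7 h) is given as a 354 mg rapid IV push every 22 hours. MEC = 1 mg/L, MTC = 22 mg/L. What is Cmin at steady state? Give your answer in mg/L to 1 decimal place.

2.3 mg/L

Over one 22-h interval, 22/7 ≈ 3.1429 half-lives elapse, leaving f ≈ 0.1132 of each dose.
Single-dose peak C₀ = D/Vd = 354/20 ≈ 17.700 mg/L.
Steady-state trough Cmin,ss = C₀·f/(1−f) ≈ 17.700 × 0.1132/0.8868 ≈ 2.259 mg/L.
Trough 2.3 mg/L vs MEC 1 mg/L: adequate.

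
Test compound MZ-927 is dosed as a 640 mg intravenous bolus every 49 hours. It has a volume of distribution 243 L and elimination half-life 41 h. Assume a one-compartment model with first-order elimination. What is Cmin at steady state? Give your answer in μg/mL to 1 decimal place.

2.0 μg/mL

τ/t½ = 49/41 ≈ 1.1951, so fraction remaining f = (1/2)^(49/41) ≈ 0.4367.
Accumulation ratio R = 1/(1 − f) ≈ 1/0.5633 ≈ 1.7753.
Each bolus raises the concentration by D/Vd = 640/243 ≈ 2.634 μg/mL.
Cmax,ss = C₀/(1 − f) ≈ 2.634/0.5633 ≈ 4.676 μg/mL.
Steady-state trough Cmin,ss = Cmax,ss·f ≈ 4.676 × 0.4367 ≈ 2.042 μg/mL.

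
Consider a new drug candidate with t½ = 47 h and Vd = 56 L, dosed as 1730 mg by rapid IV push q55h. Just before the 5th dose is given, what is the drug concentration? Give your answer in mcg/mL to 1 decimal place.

f = (1/2)^(τ/t½) = (1/2)^(55/47) ≈ 0.4444.
C₀ = D/Vd = 1730/56 ≈ 30.893 mcg/mL.
Before the 5th dose, 4 doses have been given. Superposition: Cmin = C₀·(f + f² + … + f^4).
≈ 30.893 × (0.4444 + 0.1975 + 0.0878 + 0.0390) ≈ 30.893 × 0.7687 ≈ 23.747 mcg/mL.

23.7 mcg/mL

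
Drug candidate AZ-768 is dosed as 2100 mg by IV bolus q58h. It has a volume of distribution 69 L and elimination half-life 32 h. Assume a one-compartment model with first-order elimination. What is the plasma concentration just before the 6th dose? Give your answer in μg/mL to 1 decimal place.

f = (1/2)^(τ/t½) = (1/2)^(58/32) ≈ 0.2847.
C₀ = D/Vd = 2100/69 ≈ 30.435 μg/mL.
Before the 6th dose, 5 doses have been given. Superposition: Cmin = C₀·(f + f² + … + f^5).
≈ 30.435 × (0.2847 + 0.0811 + 0.0231 + 0.0066 + 0.0019) ≈ 30.435 × 0.3974 ≈ 12.095 μg/mL.

12.1 μg/mL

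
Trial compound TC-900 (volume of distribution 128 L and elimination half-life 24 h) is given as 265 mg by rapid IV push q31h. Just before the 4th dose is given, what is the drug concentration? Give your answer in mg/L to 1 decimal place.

1.3 mg/L

f = (1/2)^(τ/t½) = (1/2)^(31/24) ≈ 0.4085.
C₀ = D/Vd = 265/128 ≈ 2.070 mg/L.
Before the 4th dose, 3 doses have been given. Superposition: Cmin = C₀·(f + f² + … + f^3).
≈ 2.070 × (0.4085 + 0.1669 + 0.0682) ≈ 2.070 × 0.6436 ≈ 1.332 mg/L.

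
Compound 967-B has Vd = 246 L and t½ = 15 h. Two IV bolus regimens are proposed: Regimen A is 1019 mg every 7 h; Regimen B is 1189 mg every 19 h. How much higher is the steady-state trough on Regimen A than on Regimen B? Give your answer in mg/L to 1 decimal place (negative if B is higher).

7.4 mg/L

Regimen A: f = (1/2)^(7/15) ≈ 0.7236; Cmin,ss = (1019/246)·f/(1−f) ≈ 10.844 mg/L.
Regimen B: f = (1/2)^(19/15) ≈ 0.4156; Cmin,ss = (1189/246)·f/(1−f) ≈ 3.437 mg/L.
Difference ≈ 10.844 − 3.437 ≈ 7.407 mg/L.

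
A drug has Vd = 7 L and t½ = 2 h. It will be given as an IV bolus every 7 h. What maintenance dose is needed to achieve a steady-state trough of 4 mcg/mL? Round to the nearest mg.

289 mg

τ/t½ = 7/2 ≈ 3.5, so f = (1/2)^(7/2) ≈ 0.088388.
Cmin,ss = (D/Vd)·f/(1−f), so D = Cmin,ss·Vd·(1−f)/f.
D = 4 × 7 × (1−f)/f ≈ 4 × 7 × 10.31375 ≈ 288.79 mg.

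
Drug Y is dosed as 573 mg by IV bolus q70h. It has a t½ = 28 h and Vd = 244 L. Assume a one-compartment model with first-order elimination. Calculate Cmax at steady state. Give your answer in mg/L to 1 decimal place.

τ/t½ = 70/28 ≈ 2.5, so fraction remaining f = (1/2)^(70/28) ≈ 0.1768.
Accumulation ratio R = 1/(1 − f) ≈ 1/0.8232 ≈ 1.2148.
Single-dose peak C₀ = D/Vd = 573/244 ≈ 2.348 mg/L.
Steady-state peak Cmax,ss = C₀·R ≈ 2.348 × 1.2148 ≈ 2.852 mg/L.

2.9 mg/L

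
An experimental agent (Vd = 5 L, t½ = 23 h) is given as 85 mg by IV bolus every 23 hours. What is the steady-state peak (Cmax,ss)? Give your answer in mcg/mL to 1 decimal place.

The dosing interval is 1 half-life, so f = 2^(−1) = 0.5.
At steady state, R = 1/(1 − 0.5) = 2/1.
Single-dose peak C₀ = D/Vd = 85/5 = 17 mcg/mL.
Steady-state peak Cmax,ss = C₀·R = 17 × 2/1 ≈ 34.000 mcg/mL.

34.0 mcg/mL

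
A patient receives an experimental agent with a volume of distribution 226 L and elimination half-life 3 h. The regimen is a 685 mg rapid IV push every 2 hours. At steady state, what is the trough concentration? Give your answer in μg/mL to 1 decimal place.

5.2 μg/mL

k = ln2/t½ = ln2/3 ≈ 0.231049 h⁻¹; fraction remaining f = e^(−kτ) = e^(−0.231049×2) ≈ 0.6300.
Each bolus raises the concentration by D/Vd = 685/226 ≈ 3.031 μg/mL.
Steady-state trough Cmin,ss = C₀·f/(1−f) ≈ 3.031 × 0.6300/0.3700 ≈ 5.161 μg/mL.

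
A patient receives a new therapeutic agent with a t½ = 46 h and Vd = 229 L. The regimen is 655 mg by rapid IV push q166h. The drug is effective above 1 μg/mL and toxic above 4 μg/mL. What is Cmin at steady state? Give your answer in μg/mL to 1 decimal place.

0.3 μg/mL

Over one 166-h interval, 166/46 ≈ 3.6087 half-lives elapse, leaving f ≈ 0.0820 of each dose.
Accumulation ratio R = 1/(1 − f) ≈ 1/0.9180 ≈ 1.0893.
Single-dose peak C₀ = D/Vd = 655/229 ≈ 2.860 μg/mL.
Steady-state peak Cmax,ss = C₀·R ≈ 2.860 × 1.0893 ≈ 3.115 μg/mL.
One interval later, Cmin,ss = Cmax,ss·e^(−kτ) ≈ 3.115 × 0.0820 ≈ 0.255 μg/mL.
Trough 0.3 μg/mL vs MEC 1 μg/mL: subtherapeutic.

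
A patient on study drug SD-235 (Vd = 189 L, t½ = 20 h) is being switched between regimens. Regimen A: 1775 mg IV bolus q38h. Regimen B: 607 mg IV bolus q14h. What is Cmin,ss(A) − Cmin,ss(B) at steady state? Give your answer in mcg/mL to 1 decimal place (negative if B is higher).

Regimen A: f = (1/2)^(38/20) ≈ 0.2679; Cmin,ss = (1775/189)·f/(1−f) ≈ 3.437 mcg/mL.
Regimen B: f = (1/2)^(14/20) ≈ 0.6156; Cmin,ss = (607/189)·f/(1−f) ≈ 5.143 mcg/mL.
Difference ≈ 3.437 − 5.143 ≈ -1.706 mcg/mL.

-1.7 mcg/mL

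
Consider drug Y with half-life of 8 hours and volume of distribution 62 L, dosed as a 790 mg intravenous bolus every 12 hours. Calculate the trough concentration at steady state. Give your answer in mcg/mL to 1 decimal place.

7.0 mcg/mL

τ/t½ = 12/8 ≈ 1.5, so fraction remaining f = (1/2)^(12/8) ≈ 0.3536.
Each bolus raises the concentration by D/Vd = 790/62 ≈ 12.742 mcg/mL.
Steady-state trough Cmin,ss = C₀·f/(1−f) ≈ 12.742 × 0.3536/0.6464 ≈ 6.970 mcg/mL.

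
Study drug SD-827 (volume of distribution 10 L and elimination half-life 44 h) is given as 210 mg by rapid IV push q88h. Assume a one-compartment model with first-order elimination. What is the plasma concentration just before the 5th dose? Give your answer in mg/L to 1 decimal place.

f = (1/2)^(τ/t½) = (1/2)^(88/44) ≈ 0.2500.
C₀ = D/Vd = 210/10 ≈ 21.000 mg/L.
Before the 5th dose, 4 doses have been given. Superposition: Cmin = C₀·(f + f² + … + f^4).
≈ 21.000 × (0.2500 + 0.0625 + 0.0156 + 0.0039) ≈ 21.000 × 0.3320 ≈ 6.972 mg/L.

7.0 mg/L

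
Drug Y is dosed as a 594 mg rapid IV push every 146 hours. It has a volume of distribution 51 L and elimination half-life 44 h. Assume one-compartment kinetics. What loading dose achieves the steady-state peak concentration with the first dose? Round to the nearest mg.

660 mg

f = (1/2)^(146/44) ≈ 0.100260; accumulation ratio R = 1/(1−f) ≈ 1.11143.
Loading dose to hit Cmax,ss on first dose: D_load = D_maint·R ≈ 594 × 1.11143 ≈ 660.19 mg.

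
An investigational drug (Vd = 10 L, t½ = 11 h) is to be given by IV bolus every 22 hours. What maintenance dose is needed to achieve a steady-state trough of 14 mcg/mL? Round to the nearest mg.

420 mg

τ/t½ = 22/11 ≈ 2, so f = (1/2)^(22/11) ≈ 0.250000.
Cmin,ss = (D/Vd)·f/(1−f), so D = Cmin,ss·Vd·(1−f)/f.
D = 14 × 10 × (1−f)/f ≈ 14 × 10 × 3.00000 ≈ 420.00 mg.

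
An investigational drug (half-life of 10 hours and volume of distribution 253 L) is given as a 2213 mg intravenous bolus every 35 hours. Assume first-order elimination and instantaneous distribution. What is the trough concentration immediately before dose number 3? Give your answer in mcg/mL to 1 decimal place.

0.8 mcg/mL

f = (1/2)^(τ/t½) = (1/2)^(35/10) ≈ 0.0884.
C₀ = D/Vd = 2213/253 ≈ 8.747 mcg/mL.
Before the 3rd dose, 2 doses have been given. Superposition: Cmin = C₀·(f + f²).
≈ 8.747 × (0.0884 + 0.0078) ≈ 8.747 × 0.0962 ≈ 0.841 mcg/mL.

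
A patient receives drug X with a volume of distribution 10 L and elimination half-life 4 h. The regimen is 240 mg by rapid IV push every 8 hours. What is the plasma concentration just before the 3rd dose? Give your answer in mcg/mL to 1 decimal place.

f = (1/2)^(τ/t½) = (1/2)^(8/4) ≈ 0.2500.
C₀ = D/Vd = 240/10 ≈ 24.000 mcg/mL.
Before the 3rd dose, 2 doses have been given. Superposition: Cmin = C₀·(f + f²).
≈ 24.000 × (0.2500 + 0.0625) ≈ 24.000 × 0.3125 ≈ 7.500 mcg/mL.

7.5 mcg/mL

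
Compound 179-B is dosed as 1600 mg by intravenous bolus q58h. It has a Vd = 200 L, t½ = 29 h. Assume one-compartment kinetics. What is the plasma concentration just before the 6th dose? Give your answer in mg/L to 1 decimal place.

2.7 mg/L

f = (1/2)^(τ/t½) = (1/2)^(58/29) ≈ 0.2500.
C₀ = D/Vd = 1600/200 ≈ 8.000 mg/L.
Before the 6th dose, 5 doses have been given. Superposition: Cmin = C₀·(f + f² + … + f^5).
≈ 8.000 × (0.2500 + 0.0625 + 0.0156 + 0.0039 + 0.0010) ≈ 8.000 × 0.3330 ≈ 2.664 mg/L.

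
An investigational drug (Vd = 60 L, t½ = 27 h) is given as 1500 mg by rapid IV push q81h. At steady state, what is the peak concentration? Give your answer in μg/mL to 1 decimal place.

28.6 μg/mL

The dosing interval is 3 half-lives, so f = 2^(−3) = 0.125.
At steady state, R = 1/(1 − 0.125) = 8/7.
Single-dose peak C₀ = D/Vd = 1500/60 = 25 μg/mL.
Steady-state peak Cmax,ss = C₀·R = 25 × 8/7 ≈ 28.571 μg/mL.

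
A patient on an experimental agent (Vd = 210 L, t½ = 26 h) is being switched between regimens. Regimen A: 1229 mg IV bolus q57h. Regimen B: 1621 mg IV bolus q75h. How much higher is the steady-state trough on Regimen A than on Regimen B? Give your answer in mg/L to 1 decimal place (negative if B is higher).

0.4 mg/L

Regimen A: f = (1/2)^(57/26) ≈ 0.2188; Cmin,ss = (1229/210)·f/(1−f) ≈ 1.639 mg/L.
Regimen B: f = (1/2)^(75/26) ≈ 0.1354; Cmin,ss = (1621/210)·f/(1−f) ≈ 1.209 mg/L.
Difference ≈ 1.639 − 1.209 ≈ 0.430 mg/L.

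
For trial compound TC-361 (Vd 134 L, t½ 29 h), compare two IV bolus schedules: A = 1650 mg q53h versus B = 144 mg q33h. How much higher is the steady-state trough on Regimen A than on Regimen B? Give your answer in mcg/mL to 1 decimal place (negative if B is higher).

Regimen A: f = (1/2)^(53/29) ≈ 0.2817; Cmin,ss = (1650/134)·f/(1−f) ≈ 4.829 mcg/mL.
Regimen B: f = (1/2)^(33/29) ≈ 0.4544; Cmin,ss = (144/134)·f/(1−f) ≈ 0.895 mcg/mL.
Difference ≈ 4.829 − 0.895 ≈ 3.934 mcg/mL.

3.9 mcg/mL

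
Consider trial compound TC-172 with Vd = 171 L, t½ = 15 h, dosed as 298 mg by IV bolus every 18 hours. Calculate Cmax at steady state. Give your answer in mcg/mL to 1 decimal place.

τ/t½ = 18/15 ≈ 1.2, so fraction remaining f = (1/2)^(18/15) ≈ 0.4353.
Accumulation ratio R = 1/(1 − f) ≈ 1/0.5647 ≈ 1.7709.
Each bolus raises the concentration by D/Vd = 298/171 ≈ 1.743 mcg/mL.
Steady-state peak Cmax,ss = C₀·R ≈ 1.743 × 1.7709 ≈ 3.087 mcg/mL.

3.1 mcg/mL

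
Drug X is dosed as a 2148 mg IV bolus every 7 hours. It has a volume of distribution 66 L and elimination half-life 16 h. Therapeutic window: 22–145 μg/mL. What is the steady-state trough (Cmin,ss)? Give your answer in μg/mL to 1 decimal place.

91.9 μg/mL

k = ln2/t½ = ln2/16 ≈ 0.043322 h⁻¹; fraction remaining f = e^(−kτ) = e^(−0.043322×7) ≈ 0.7384.
Accumulation ratio R = 1/(1 − f) ≈ 1/0.2616 ≈ 3.8226.
Each bolus raises the concentration by D/Vd = 2148/66 ≈ 32.545 μg/mL.
Cmax,ss = C₀/(1 − f) ≈ 32.545/0.2616 ≈ 124.407 μg/mL.
One interval later, Cmin,ss = Cmax,ss·e^(−kτ) ≈ 124.407 × 0.7384 ≈ 91.862 μg/mL.
Trough 91.9 μg/mL vs MEC 22 μg/mL: adequate.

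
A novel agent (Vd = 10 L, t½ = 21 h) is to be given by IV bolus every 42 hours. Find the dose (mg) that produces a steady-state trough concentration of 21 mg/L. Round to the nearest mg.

τ/t½ = 42/21 ≈ 2, so f = (1/2)^(42/21) ≈ 0.250000.
Cmin,ss = (D/Vd)·f/(1−f), so D = Cmin,ss·Vd·(1−f)/f.
D = 21 × 10 × (1−f)/f ≈ 21 × 10 × 3.00000 ≈ 630.00 mg.

630 mg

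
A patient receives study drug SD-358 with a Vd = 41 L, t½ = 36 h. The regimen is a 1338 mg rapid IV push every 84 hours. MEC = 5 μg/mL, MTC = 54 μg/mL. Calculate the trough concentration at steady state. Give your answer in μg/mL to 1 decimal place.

k = ln2/t½ = ln2/36 ≈ 0.019254 h⁻¹; fraction remaining f = e^(−kτ) = e^(−0.019254×84) ≈ 0.1984.
Accumulation ratio R = 1/(1 − f) ≈ 1/0.8016 ≈ 1.2475.
Single-dose peak C₀ = D/Vd = 1338/41 ≈ 32.634 μg/mL.
Cmax,ss = C₀/(1 − f) ≈ 32.634/0.8016 ≈ 40.711 μg/mL.
Steady-state trough Cmin,ss = Cmax,ss·f ≈ 40.711 × 0.1984 ≈ 8.077 μg/mL.
Trough 8.1 μg/mL vs MEC 5 μg/mL: adequate.

8.1 μg/mL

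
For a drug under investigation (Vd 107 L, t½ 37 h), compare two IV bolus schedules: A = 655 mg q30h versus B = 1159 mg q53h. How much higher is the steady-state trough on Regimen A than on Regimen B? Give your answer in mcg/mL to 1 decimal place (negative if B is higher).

1.7 mcg/mL

Regimen A: f = (1/2)^(30/37) ≈ 0.5701; Cmin,ss = (655/107)·f/(1−f) ≈ 8.118 mcg/mL.
Regimen B: f = (1/2)^(53/37) ≈ 0.3705; Cmin,ss = (1159/107)·f/(1−f) ≈ 6.375 mcg/mL.
Difference ≈ 8.118 − 6.375 ≈ 1.743 mcg/mL.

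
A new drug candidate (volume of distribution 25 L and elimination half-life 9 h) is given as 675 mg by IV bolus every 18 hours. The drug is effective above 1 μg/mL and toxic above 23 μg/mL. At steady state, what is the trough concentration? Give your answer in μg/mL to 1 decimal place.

9.0 μg/mL

The dosing interval is 2 half-lives, so f = 2^(−2) = 0.25.
At steady state, R = 1/(1 − 0.25) = 4/3.
Single-dose peak C₀ = D/Vd = 675/25 = 27 μg/mL.
Steady-state peak Cmax,ss = C₀·R = 27 × 4/3 ≈ 36.000 μg/mL.
Steady-state trough Cmin,ss = Cmax,ss·f ≈ 36.000 × 0.25 ≈ 9.000 μg/mL.
Trough 9.0 μg/mL vs MEC 1 μg/mL: adequate.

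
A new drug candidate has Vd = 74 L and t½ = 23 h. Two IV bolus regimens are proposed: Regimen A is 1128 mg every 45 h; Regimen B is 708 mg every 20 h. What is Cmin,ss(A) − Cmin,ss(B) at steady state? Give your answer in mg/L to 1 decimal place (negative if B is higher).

-6.3 mg/L

Regimen A: f = (1/2)^(45/23) ≈ 0.2576; Cmin,ss = (1128/74)·f/(1−f) ≈ 5.289 mg/L.
Regimen B: f = (1/2)^(20/23) ≈ 0.5473; Cmin,ss = (708/74)·f/(1−f) ≈ 11.567 mg/L.
Difference ≈ 5.289 − 11.567 ≈ -6.278 mg/L.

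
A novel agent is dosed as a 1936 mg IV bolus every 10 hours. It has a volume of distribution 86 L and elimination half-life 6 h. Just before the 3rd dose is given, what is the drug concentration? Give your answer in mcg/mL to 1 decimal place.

f = (1/2)^(τ/t½) = (1/2)^(10/6) ≈ 0.3150.
C₀ = D/Vd = 1936/86 ≈ 22.512 mcg/mL.
Before the 3rd dose, 2 doses have been given. Superposition: Cmin = C₀·(f + f²).
≈ 22.512 × (0.3150 + 0.0992) ≈ 22.512 × 0.4142 ≈ 9.324 mcg/mL.

9.3 mcg/mL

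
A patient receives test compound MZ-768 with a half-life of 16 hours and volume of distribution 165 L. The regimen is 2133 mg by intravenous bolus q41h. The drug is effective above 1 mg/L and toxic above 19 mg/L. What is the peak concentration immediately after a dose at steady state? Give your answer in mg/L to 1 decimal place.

15.6 mg/L

τ/t½ = 41/16 ≈ 2.5625, so fraction remaining f = (1/2)^(41/16) ≈ 0.1693.
At steady state, accumulation factor R = 1/(1 − e^(−kτ)) ≈ 1.2038.
Each bolus raises the concentration by D/Vd = 2133/165 ≈ 12.927 mg/L.
Steady-state peak Cmax,ss = C₀·R ≈ 12.927 × 1.2038 ≈ 15.562 mg/L.
Peak 15.6 mg/L vs MTC 19 mg/L: below toxic threshold.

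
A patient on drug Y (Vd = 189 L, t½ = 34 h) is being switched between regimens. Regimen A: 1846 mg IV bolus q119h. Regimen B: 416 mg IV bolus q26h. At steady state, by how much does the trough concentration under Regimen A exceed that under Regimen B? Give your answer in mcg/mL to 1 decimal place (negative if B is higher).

-2.2 mcg/mL

Regimen A: f = (1/2)^(119/34) ≈ 0.0884; Cmin,ss = (1846/189)·f/(1−f) ≈ 0.947 mcg/mL.
Regimen B: f = (1/2)^(26/34) ≈ 0.5886; Cmin,ss = (416/189)·f/(1−f) ≈ 3.149 mcg/mL.
Difference ≈ 0.947 − 3.149 ≈ -2.202 mcg/mL.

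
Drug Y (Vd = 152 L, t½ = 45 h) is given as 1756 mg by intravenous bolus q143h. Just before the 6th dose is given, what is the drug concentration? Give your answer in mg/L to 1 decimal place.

f = (1/2)^(τ/t½) = (1/2)^(143/45) ≈ 0.1105.
C₀ = D/Vd = 1756/152 ≈ 11.553 mg/L.
Before the 6th dose, 5 doses have been given. Superposition: Cmin = C₀·(f + f² + … + f^5).
≈ 11.553 × (0.1105 + 0.0122 + 0.0013 + 0.0001 + 0.0000) ≈ 11.553 × 0.1241 ≈ 1.434 mg/L.

1.4 mg/L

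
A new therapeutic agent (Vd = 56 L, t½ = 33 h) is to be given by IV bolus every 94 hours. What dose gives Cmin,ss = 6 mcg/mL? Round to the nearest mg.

2084 mg

τ/t½ = 94/33 ≈ 2.8485, so f = (1/2)^(94/33) ≈ 0.138842.
Cmin,ss = (D/Vd)·f/(1−f), so D = Cmin,ss·Vd·(1−f)/f.
D = 6 × 56 × (1−f)/f ≈ 6 × 56 × 6.20243 ≈ 2084.02 mg.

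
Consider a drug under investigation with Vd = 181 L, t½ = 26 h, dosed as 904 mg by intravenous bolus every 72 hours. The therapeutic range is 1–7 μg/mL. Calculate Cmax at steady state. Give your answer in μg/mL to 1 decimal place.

Over one 72-h interval, 72/26 ≈ 2.7692 half-lives elapse, leaving f ≈ 0.1467 of each dose.
At steady state, accumulation factor R = 1/(1 − e^(−kτ)) ≈ 1.1719.
Each bolus raises the concentration by D/Vd = 904/181 ≈ 4.994 μg/mL.
Cmax,ss = C₀/(1 − f) ≈ 4.994/0.8533 ≈ 5.853 μg/mL.
Peak 5.9 μg/mL vs MTC 7 μg/mL: below toxic threshold.

5.9 μg/mL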